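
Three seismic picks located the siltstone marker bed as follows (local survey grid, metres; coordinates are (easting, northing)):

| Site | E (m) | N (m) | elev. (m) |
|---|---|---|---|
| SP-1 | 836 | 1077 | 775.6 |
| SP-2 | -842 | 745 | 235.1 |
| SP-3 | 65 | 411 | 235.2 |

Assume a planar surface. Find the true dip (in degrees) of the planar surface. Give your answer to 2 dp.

Two edge vectors: SP-1→SP-2 = (-1678, -332, -540.5), SP-1→SP-3 = (-771, -666, -540.4).
Normal n = (SP-1→SP-2) × (SP-1→SP-3) = (-180560.2, -490065.7, 861576).
So ∂z/∂E = −n_x/n_z = 0.20957 and ∂z/∂N = −n_y/n_z = 0.56880.
Gradient magnitude |∇z| = √(a² + b²) = √(0.04392 + 0.32354) = 0.60618.
True dip = arctan(0.60618) = 31.22°, dipping toward SSW (azimuth ≈ 200°).

31.22°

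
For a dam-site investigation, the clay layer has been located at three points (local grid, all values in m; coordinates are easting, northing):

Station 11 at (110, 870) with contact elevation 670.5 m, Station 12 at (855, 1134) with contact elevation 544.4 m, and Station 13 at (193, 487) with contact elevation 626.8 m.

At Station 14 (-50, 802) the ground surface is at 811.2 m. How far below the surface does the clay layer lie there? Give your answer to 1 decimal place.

114.4 m

Let the plane be z = a·easting + b·northing + c.
Station 12−Station 11: 745a + 264b = −126.1;  Station 13−Station 11: 83a − 383b = −43.7.
Solving gives a = −0.194739, b = 0.071897.
Then c = 670.5 − a·110 − b·870 = 629.37.
At (-50, 802): z_contact = 9.74 + 57.66 + 629.37 = 696.77 m.
Depth below ground = 811.2 − 696.77 = 114.4 m.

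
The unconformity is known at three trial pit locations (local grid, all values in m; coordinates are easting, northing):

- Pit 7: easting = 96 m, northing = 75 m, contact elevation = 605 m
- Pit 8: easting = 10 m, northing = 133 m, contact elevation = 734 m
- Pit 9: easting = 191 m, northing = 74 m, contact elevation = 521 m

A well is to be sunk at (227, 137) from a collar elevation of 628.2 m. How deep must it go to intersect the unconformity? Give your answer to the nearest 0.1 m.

80.2 m

Let the plane be z = a·easting + b·northing + c.
Pit 8−Pit 7: −86a + 58b = 129;  Pit 9−Pit 7: 95a − 1b = −84.
Solving gives a = −0.87445, b = 0.92754.
Then c = 605 − a·96 − b·75 = 619.38.
At (227, 137): z_contact = −198.50 + 127.07 + 619.38 = 547.96 m.
Depth below ground = 628.2 − 547.96 = 80.2 m.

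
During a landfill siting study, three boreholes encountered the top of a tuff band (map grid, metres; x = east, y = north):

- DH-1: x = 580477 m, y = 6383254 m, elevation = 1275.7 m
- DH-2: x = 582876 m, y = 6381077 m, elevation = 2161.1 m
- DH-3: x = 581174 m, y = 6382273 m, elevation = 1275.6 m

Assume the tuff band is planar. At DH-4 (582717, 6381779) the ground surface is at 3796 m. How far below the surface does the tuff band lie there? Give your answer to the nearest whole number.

1282 m

Let the plane be z = a·x + b·y + c.
DH-2−DH-1: 2399a − 2177b = 885.4;  DH-3−DH-1: 697a − 981b = −0.1.
Solving gives a = 1.03916644, b = 0.73842916.
Then c = 1275.7 − a·580477 − b·6383254 = −5315517.41.
At (582717, 6381779): z_contact = 605539.9 + 4712491.7 − 5315517.41 = 2514.2 m.
Depth below ground = 3796 − 2514.2 = 1282 m.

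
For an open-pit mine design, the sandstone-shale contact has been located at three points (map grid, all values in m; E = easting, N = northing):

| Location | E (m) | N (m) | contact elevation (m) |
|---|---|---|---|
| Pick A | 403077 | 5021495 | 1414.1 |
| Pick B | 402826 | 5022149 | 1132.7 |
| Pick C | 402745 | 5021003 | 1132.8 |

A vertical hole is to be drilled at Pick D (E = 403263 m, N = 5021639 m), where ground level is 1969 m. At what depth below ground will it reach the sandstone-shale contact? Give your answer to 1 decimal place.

388.5 m

Let the plane be z = a·E + b·N + c.
Pick B−Pick A: −251a + 654b = −281.4;  Pick C−Pick A: −332a − 492b = −281.3.
Solving gives a = 0.946565087, b = −0.066991075.
Then c = 1414.1 − a·403077 − b·5021495 = −43729.17.
At (403263, 5021639): z_contact = 381714.68 − 336405.00 − 43729.17 = 1580.51 m.
Depth below ground = 1969 − 1580.51 = 388.5 m.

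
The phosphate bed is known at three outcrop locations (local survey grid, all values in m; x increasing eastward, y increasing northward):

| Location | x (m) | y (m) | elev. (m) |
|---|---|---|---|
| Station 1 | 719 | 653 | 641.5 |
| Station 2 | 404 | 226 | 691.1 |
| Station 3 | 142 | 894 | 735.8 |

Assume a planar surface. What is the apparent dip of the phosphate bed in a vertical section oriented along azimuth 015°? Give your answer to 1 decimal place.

Let the plane be z = a·x + b·y + c.
Station 2−Station 1: −315a − 427b = 49.6;  Station 3−Station 1: −577a + 241b = 94.3.
Solving gives a = −0.16203, b = 0.00337.
Unit vector along 015° is (sin 15°, cos 15°) = (0.2588, 0.9659).
Slope in that direction = a·(0.2588) + b·(0.9659) = −0.03868.
Apparent dip = arctan|0.03868| = 2.2° (true dip is 9.2°, so apparent ≤ true as expected).

2.2°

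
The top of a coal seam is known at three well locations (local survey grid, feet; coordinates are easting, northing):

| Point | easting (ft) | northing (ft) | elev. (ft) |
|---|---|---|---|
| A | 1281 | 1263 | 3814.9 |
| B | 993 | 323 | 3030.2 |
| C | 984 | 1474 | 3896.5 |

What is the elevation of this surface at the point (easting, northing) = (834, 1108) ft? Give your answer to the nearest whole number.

Let the plane be z = a·easting + b·northing + c.
B−A: −288a − 940b = −784.7;  C−A: −297a + 211b = 81.6.
Solving gives a = 0.26142, b = 0.75469.
Then c = 3814.9 − a·1281 − b·1263 = 2526.85.
At (834, 1108): z = 218.0 + 836.2 + 2526.85 = 3581.1 ft.

3581 ft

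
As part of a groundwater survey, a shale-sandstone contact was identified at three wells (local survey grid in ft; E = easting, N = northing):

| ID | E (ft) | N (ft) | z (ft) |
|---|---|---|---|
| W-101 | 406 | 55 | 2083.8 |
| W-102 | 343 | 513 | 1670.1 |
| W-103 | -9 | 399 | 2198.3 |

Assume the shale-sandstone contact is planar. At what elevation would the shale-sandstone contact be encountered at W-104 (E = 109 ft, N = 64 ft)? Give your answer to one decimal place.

2417.7 ft

Let the plane be z = a·E + b·N + c.
W-102−W-101: −63a + 458b = −413.7;  W-103−W-101: −415a + 344b = 114.5.
Solving gives a = −1.15651, b = −1.06236.
Then c = 2083.8 − a·406 − b·55 = 2611.77.
At (109, 64): z = −126.1 − 68.0 + 2611.77 = 2417.7 ft.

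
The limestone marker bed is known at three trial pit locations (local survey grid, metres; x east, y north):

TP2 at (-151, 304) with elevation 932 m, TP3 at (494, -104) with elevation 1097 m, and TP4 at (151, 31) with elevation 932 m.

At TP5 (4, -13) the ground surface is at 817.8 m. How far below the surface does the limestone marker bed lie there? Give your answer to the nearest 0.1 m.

Let the plane be z = a·x + b·y + c.
TP3−TP2: 645a − 408b = 165;  TP4−TP2: 302a − 273b = 0.
Solving gives a = 0.85201, b = 0.94252.
Then c = 932 − a·-151 − b·304 = 774.13.
At (4, -13): z_contact = 3.41 − 12.25 + 774.13 = 765.28 m.
Depth below ground = 817.8 − 765.28 = 52.5 m.

52.5 m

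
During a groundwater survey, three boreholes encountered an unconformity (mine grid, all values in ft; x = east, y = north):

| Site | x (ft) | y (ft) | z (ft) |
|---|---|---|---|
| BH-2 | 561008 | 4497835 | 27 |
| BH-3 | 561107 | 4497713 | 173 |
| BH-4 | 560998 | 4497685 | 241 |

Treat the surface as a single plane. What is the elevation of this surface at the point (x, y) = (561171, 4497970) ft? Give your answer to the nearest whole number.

-206 ft

Two edge vectors: BH-2→BH-3 = (99, -122, 146), BH-2→BH-4 = (-10, -150, 214).
Normal n = (BH-2→BH-3) × (BH-2→BH-4) = (-4208, -22646, -16070).
So ∂z/∂x = −n_x/n_z = −0.26185439 and ∂z/∂y = −n_y/n_z = −1.40920971.
Intercept c from BH-2: 27 + 146902.41 + 6338392.74 = 6485322.15.
At (561171, 4497970): z = −146945.1 − 6338583.0 + 6485322.15 = -205.9 ft.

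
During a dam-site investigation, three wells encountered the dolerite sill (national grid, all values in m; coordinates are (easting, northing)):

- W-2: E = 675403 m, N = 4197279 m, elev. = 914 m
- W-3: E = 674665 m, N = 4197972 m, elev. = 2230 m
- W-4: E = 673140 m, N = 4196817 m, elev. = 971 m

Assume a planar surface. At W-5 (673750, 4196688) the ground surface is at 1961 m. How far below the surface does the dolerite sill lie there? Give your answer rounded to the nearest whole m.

1395 m

Two edge vectors: W-2→W-3 = (-738, 693, 1316), W-2→W-4 = (-2263, -462, 57).
Normal n = (W-2→W-3) × (W-2→W-4) = (647493, -2936042, 1909215).
So ∂z/∂E = −n_x/n_z = −0.33914096 and ∂z/∂N = −n_y/n_z = 1.53782680.
Intercept c from W-2: 914 + 229056.82 − 6454688.15 = −6224717.33.
At (673750, 4196688): z_contact = −228496.2 + 6453779.3 − 6224717.33 = 565.7 m.
Depth below ground = 1961 − 565.7 = 1395 m.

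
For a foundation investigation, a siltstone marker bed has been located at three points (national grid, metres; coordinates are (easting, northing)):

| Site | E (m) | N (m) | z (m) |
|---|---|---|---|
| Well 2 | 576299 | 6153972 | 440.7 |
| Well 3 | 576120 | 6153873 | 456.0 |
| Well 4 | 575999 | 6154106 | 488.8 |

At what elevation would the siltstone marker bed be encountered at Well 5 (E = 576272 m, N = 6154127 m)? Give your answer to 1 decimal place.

Two edge vectors: Well 2→Well 3 = (-179, -99, 15.3), Well 2→Well 4 = (-300, 134, 48.1).
Normal n = (Well 2→Well 3) × (Well 2→Well 4) = (-6812.1, 4019.9, -53686).
So ∂z/∂E = −n_x/n_z = −0.126887829 and ∂z/∂N = −n_y/n_z = 0.074877994.
Intercept c from Well 2: 440.7 + 73125.33 − 460797.08 = −387231.05.
At (576272, 6154127): z = −73121.9 + 460808.7 − 387231.05 = 455.7 m.

455.7 m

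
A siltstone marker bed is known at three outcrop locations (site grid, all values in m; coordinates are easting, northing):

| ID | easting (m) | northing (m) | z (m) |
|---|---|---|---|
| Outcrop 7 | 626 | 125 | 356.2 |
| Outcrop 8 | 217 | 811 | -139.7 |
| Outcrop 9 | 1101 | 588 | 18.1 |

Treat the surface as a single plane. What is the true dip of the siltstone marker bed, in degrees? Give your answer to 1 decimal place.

36.0°

Two edge vectors: Outcrop 7→Outcrop 8 = (-409, 686, -495.9), Outcrop 7→Outcrop 9 = (475, 463, -338.1).
Normal n = (Outcrop 7→Outcrop 8) × (Outcrop 7→Outcrop 9) = (-2334.9, -373835.4, -515217).
So ∂z/∂easting = −n_x/n_z = −0.00453 and ∂z/∂northing = −n_y/n_z = −0.72559.
Gradient magnitude |∇z| = √(a² + b²) = √(0.00002 + 0.52648) = 0.72560.
True dip = arctan(0.72560) = 36.0°, dipping toward N (azimuth ≈ 000°).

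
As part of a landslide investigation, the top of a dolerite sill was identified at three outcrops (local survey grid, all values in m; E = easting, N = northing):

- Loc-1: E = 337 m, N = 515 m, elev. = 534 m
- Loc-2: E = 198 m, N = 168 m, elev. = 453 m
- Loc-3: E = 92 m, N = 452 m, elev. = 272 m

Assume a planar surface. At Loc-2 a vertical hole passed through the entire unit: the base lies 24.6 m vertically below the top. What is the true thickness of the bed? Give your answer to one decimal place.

Let the plane be z = a·E + b·N + c.
Loc-2−Loc-1: −139a − 347b = −81;  Loc-3−Loc-1: −245a − 63b = −262.
Solving gives a = 1.12527, b = −0.21733.
|∇z| = √(a²+b²) = 1.14607, so dip δ = arctan(1.14607) = 48.89°.
True thickness = vertical thickness × cos δ = 24.6 × cos 48.89° = 16.2 m.

16.2 m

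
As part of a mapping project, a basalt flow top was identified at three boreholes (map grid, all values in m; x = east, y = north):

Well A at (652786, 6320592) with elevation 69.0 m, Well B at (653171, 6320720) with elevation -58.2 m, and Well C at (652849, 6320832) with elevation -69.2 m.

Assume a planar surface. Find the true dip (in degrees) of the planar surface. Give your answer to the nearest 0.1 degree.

Let the plane be z = a·x + b·y + c.
Well B−Well A: 385a + 128b = −127.2;  Well C−Well A: 63a + 240b = −138.2.
Solving gives a = −0.15223, b = −0.53587.
Gradient magnitude |∇z| = √(a² + b²) = √(0.02317 + 0.28716) = 0.55708.
True dip = arctan(0.55708) = 29.1°, dipping toward NNE (azimuth ≈ 016°).

29.1°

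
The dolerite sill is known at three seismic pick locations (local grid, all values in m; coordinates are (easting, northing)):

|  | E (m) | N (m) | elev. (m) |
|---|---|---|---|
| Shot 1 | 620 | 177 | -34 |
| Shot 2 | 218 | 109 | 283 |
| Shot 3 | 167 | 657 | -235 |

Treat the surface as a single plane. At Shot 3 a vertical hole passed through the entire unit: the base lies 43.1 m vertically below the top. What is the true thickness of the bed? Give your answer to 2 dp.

27.89 m

Two edge vectors: Shot 1→Shot 2 = (-402, -68, 317), Shot 1→Shot 3 = (-453, 480, -201).
Normal n = (Shot 1→Shot 2) × (Shot 1→Shot 3) = (-138492, -224403, -223764).
So ∂z/∂E = −n_x/n_z = −0.61892 and ∂z/∂N = −n_y/n_z = −1.00286.
|∇z| = √(a²+b²) = 1.17847, so dip δ = arctan(1.17847) = 49.68°.
True thickness = vertical thickness × cos δ = 43.1 × cos 49.68° = 27.89 m.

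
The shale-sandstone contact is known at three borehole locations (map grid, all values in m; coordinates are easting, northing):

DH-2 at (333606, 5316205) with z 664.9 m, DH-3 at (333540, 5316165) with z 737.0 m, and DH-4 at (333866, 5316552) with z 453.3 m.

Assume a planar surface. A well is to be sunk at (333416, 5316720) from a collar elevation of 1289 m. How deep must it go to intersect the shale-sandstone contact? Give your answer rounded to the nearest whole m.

Let the plane be z = a·easting + b·northing + c.
DH-3−DH-2: −66a − 40b = 72.1;  DH-4−DH-2: 260a + 347b = −211.6.
Solving gives a = −1.32416413, b = 0.38237082.
Then c = 664.9 − a·333606 − b·5316205 = −1590347.67.
At (333416, 5316720): z_contact = −441497.5 + 2032958.6 − 1590347.67 = 1113.4 m.
Depth below ground = 1289 − 1113.4 = 176 m.

176 m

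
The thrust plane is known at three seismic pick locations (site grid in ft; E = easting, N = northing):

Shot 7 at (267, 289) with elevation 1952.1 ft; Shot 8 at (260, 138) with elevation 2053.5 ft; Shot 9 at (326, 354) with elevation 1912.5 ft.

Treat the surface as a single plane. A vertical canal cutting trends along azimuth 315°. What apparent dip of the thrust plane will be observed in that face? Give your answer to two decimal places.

Two edge vectors: Shot 7→Shot 8 = (-7, -151, 101.4), Shot 7→Shot 9 = (59, 65, -39.6).
Normal n = (Shot 7→Shot 8) × (Shot 7→Shot 9) = (-611.4, 5705.4, 8454).
So ∂z/∂E = −n_x/n_z = 0.07232 and ∂z/∂N = −n_y/n_z = −0.67488.
Unit vector along 315° is (sin 315°, cos 315°) = (-0.7071, 0.7071).
Slope in that direction = a·(-0.7071) + b·(0.7071) = −0.52835.
Apparent dip = arctan|0.52835| = 27.85° (true dip is 34.2°, so apparent ≤ true as expected).

27.85°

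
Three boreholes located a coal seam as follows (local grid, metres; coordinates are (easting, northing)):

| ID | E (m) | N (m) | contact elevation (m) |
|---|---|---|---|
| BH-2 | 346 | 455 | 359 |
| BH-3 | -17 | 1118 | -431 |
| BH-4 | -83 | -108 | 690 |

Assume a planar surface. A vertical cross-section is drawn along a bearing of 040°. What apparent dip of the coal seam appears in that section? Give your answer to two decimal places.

Two edge vectors: BH-2→BH-3 = (-363, 663, -790), BH-2→BH-4 = (-429, -563, 331).
Normal n = (BH-2→BH-3) × (BH-2→BH-4) = (-225317, 459063, 488796).
So ∂z/∂E = −n_x/n_z = 0.46096 and ∂z/∂N = −n_y/n_z = −0.93917.
Unit vector along 040° is (sin 40°, cos 40°) = (0.6428, 0.7660).
Slope in that direction = a·(0.6428) + b·(0.7660) = −0.42315.
Apparent dip = arctan|0.42315| = 22.94° (true dip is 46.3°, so apparent ≤ true as expected).

22.94°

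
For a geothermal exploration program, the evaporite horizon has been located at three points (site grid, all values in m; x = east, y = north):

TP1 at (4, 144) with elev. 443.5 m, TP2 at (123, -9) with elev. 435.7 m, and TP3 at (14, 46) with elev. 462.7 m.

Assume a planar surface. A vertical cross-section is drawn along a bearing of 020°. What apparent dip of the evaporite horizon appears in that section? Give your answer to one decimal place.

Two edge vectors: TP1→TP2 = (119, -153, -7.8), TP1→TP3 = (10, -98, 19.2).
Normal n = (TP1→TP2) × (TP1→TP3) = (-3702, -2362.8, -10132).
So ∂z/∂x = −n_x/n_z = −0.36538 and ∂z/∂y = −n_y/n_z = −0.23320.
Unit vector along 020° is (sin 20°, cos 20°) = (0.3420, 0.9397).
Slope in that direction = a·(0.3420) + b·(0.9397) = −0.34410.
Apparent dip = arctan|0.34410| = 19.0° (true dip is 23.4°, so apparent ≤ true as expected).

19.0°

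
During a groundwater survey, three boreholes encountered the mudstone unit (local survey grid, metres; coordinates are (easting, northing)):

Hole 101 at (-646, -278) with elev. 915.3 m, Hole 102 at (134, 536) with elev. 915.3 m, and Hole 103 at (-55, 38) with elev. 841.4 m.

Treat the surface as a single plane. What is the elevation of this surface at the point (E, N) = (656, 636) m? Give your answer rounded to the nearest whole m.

806 m

Two edge vectors: Hole 101→Hole 102 = (780, 814, 0), Hole 101→Hole 103 = (591, 316, -73.9).
Normal n = (Hole 101→Hole 102) × (Hole 101→Hole 103) = (-60154.6, 57642, -234594).
So ∂z/∂E = −n_x/n_z = −0.25642 and ∂z/∂N = −n_y/n_z = 0.24571.
Intercept c from Hole 101: 915.3 − 165.65 + 68.31 = 817.96.
At (656, 636): z = −168.2 + 156.3 + 817.96 = 806.0 m.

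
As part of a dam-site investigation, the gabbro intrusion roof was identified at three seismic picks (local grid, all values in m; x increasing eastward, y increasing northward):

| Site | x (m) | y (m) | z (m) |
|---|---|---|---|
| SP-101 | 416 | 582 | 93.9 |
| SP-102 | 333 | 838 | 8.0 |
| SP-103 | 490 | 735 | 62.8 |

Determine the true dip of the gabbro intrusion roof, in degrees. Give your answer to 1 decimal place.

Let the plane be z = a·x + b·y + c.
SP-102−SP-101: −83a + 256b = −85.9;  SP-103−SP-101: 74a + 153b = −31.1.
Solving gives a = 0.16374, b = −0.28246.
Gradient magnitude |∇z| = √(a² + b²) = √(0.02681 + 0.07978) = 0.32649.
True dip = arctan(0.32649) = 18.1°, dipping toward NNW (azimuth ≈ 330°).

18.1°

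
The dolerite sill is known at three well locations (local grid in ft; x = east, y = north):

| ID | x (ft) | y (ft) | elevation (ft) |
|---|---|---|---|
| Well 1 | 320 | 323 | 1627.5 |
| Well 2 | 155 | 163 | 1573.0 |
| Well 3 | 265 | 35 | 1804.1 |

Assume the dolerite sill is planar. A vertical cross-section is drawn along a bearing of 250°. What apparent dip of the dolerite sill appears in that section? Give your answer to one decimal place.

38.1°

Two edge vectors: Well 1→Well 2 = (-165, -160, -54.5), Well 1→Well 3 = (-55, -288, 176.6).
Normal n = (Well 1→Well 2) × (Well 1→Well 3) = (-43952, 32136.5, 38720).
So ∂z/∂x = −n_x/n_z = 1.13512 and ∂z/∂y = −n_y/n_z = −0.82997.
Unit vector along 250° is (sin 250°, cos 250°) = (-0.9397, -0.3420).
Slope in that direction = a·(-0.9397) + b·(-0.3420) = −0.78280.
Apparent dip = arctan|0.78280| = 38.1° (true dip is 54.6°, so apparent ≤ true as expected).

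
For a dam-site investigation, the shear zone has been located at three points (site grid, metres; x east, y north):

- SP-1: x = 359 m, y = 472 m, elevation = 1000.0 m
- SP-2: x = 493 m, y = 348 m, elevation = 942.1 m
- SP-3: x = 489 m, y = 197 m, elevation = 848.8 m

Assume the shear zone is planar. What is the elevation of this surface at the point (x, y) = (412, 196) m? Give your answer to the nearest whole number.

838 m

Let the plane be z = a·x + b·y + c.
SP-2−SP-1: 134a − 124b = −57.9;  SP-3−SP-1: 130a − 275b = −151.2.
Solving gives a = 0.13634, b = 0.61427.
Then c = 1000 − a·359 − b·472 = 661.12.
At (412, 196): z = 56.2 + 120.4 + 661.12 = 837.7 m.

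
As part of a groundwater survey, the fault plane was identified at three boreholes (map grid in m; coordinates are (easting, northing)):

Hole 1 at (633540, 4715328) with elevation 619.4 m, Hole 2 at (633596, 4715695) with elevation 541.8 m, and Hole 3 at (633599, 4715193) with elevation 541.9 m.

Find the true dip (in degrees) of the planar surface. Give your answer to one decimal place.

Two edge vectors: Hole 1→Hole 2 = (56, 367, -77.6), Hole 1→Hole 3 = (59, -135, -77.5).
Normal n = (Hole 1→Hole 2) × (Hole 1→Hole 3) = (-38918.5, -238.4, -29213).
So ∂z/∂E = −n_x/n_z = −1.33223 and ∂z/∂N = −n_y/n_z = −0.00816.
Gradient magnitude |∇z| = √(a² + b²) = √(1.77484 + 0.00007) = 1.33226.
True dip = arctan(1.33226) = 53.1°, dipping toward E (azimuth ≈ 090°).

53.1°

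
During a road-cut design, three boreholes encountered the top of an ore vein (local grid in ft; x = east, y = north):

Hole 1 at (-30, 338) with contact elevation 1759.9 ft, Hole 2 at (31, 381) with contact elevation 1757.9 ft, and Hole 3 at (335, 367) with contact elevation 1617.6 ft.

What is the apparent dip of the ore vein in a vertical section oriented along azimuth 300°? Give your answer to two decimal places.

Two edge vectors: Hole 1→Hole 2 = (61, 43, -2), Hole 1→Hole 3 = (365, 29, -142.3).
Normal n = (Hole 1→Hole 2) × (Hole 1→Hole 3) = (-6060.9, 7950.3, -13926).
So ∂z/∂x = −n_x/n_z = −0.43522 and ∂z/∂y = −n_y/n_z = 0.57090.
Unit vector along 300° is (sin 300°, cos 300°) = (-0.8660, 0.5000).
Slope in that direction = a·(-0.8660) + b·(0.5000) = 0.66236.
Apparent dip = arctan|0.66236| = 33.52° (true dip is 35.7°, so apparent ≤ true as expected).

33.52°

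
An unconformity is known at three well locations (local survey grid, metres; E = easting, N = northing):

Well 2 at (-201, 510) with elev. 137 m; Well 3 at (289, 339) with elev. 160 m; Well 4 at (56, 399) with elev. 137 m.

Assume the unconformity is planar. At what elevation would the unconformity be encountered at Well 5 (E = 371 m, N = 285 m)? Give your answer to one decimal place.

Two edge vectors: Well 2→Well 3 = (490, -171, 23), Well 2→Well 4 = (257, -111, 0).
Normal n = (Well 2→Well 3) × (Well 2→Well 4) = (2553, 5911, -10443).
So ∂z/∂E = −n_x/n_z = 0.24447 and ∂z/∂N = −n_y/n_z = 0.56603.
Intercept c from Well 2: 137 + 49.14 − 288.67 = −102.53.
At (371, 285): z = 90.7 + 161.3 − 102.53 = 149.5 m.

149.5 m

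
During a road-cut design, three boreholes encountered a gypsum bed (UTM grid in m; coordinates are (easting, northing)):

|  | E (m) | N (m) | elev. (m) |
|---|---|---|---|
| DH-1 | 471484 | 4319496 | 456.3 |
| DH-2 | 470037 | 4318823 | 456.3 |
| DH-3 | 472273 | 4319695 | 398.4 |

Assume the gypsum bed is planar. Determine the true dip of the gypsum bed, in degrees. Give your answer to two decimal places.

20.82°

Let the plane be z = a·E + b·N + c.
DH-2−DH-1: −1447a − 673b = 0;  DH-3−DH-1: 789a + 199b = −57.9.
Solving gives a = −0.16033, b = 0.34472.
Gradient magnitude |∇z| = √(a² + b²) = √(0.02570 + 0.11883) = 0.38018.
True dip = arctan(0.38018) = 20.82°, dipping toward SSE (azimuth ≈ 155°).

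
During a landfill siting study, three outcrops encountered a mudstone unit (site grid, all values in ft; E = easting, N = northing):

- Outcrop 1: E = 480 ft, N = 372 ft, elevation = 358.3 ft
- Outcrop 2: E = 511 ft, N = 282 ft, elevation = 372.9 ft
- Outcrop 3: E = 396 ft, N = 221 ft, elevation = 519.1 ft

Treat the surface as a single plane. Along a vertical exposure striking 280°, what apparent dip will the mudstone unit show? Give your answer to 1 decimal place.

41.9°

Let the plane be z = a·E + b·N + c.
Outcrop 2−Outcrop 1: 31a − 90b = 14.6;  Outcrop 3−Outcrop 1: −84a − 151b = 160.8.
Solving gives a = −1.00216, b = −0.50741.
Unit vector along 280° is (sin 280°, cos 280°) = (-0.9848, 0.1736).
Slope in that direction = a·(-0.9848) + b·(0.1736) = 0.89882.
Apparent dip = arctan|0.89882| = 41.9° (true dip is 48.3°, so apparent ≤ true as expected).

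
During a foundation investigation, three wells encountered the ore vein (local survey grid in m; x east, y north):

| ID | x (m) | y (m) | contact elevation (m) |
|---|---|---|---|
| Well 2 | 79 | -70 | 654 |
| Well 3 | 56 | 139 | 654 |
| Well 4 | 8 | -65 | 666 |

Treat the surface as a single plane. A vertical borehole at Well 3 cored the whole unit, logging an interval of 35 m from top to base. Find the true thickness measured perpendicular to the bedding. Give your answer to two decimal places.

Let the plane be z = a·x + b·y + c.
Well 3−Well 2: −23a + 209b = 0;  Well 4−Well 2: −71a + 5b = 12.
Solving gives a = −0.17033, b = −0.01874.
|∇z| = √(a²+b²) = 0.17136, so dip δ = arctan(0.17136) = 9.72°.
True thickness = vertical thickness × cos δ = 35 × cos 9.72° = 34.50 m.

34.50 m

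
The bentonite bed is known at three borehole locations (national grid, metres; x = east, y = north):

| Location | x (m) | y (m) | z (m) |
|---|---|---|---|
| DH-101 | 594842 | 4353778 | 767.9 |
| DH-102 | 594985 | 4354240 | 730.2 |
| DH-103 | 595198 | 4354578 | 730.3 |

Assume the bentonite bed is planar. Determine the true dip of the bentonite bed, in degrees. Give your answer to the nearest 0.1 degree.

16.8°

Let the plane be z = a·x + b·y + c.
DH-102−DH-101: 143a + 462b = −37.7;  DH-103−DH-101: 356a + 800b = −37.6.
Solving gives a = 0.25541, b = −0.16066.
Gradient magnitude |∇z| = √(a² + b²) = √(0.06523 + 0.02581) = 0.30173.
True dip = arctan(0.30173) = 16.8°, dipping toward WNW (azimuth ≈ 302°).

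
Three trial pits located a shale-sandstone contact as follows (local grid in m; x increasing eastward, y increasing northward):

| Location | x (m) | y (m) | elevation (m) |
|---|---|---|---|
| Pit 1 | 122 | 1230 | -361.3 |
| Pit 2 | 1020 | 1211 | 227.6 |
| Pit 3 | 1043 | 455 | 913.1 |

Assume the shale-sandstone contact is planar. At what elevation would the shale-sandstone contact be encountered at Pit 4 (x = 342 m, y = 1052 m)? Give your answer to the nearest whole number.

Two edge vectors: Pit 1→Pit 2 = (898, -19, 588.9), Pit 1→Pit 3 = (921, -775, 1274.4).
Normal n = (Pit 1→Pit 2) × (Pit 1→Pit 3) = (432183.9, -602034.3, -678451).
So ∂z/∂x = −n_x/n_z = 0.63702 and ∂z/∂y = −n_y/n_z = −0.88737.
Intercept c from Pit 1: -361.3 − 77.72 + 1091.46 = 652.44.
At (342, 1052): z = 217.9 − 933.5 + 652.44 = -63.2 m.

-63 m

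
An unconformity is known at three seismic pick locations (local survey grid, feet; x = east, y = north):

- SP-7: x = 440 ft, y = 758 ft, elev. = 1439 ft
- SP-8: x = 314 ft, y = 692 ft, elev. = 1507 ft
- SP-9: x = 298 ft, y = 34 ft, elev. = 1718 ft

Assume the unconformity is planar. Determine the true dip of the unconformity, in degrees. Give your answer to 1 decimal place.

26.0°

Two edge vectors: SP-7→SP-8 = (-126, -66, 68), SP-7→SP-9 = (-142, -724, 279).
Normal n = (SP-7→SP-8) × (SP-7→SP-9) = (30818, 25498, 81852).
So ∂z/∂x = −n_x/n_z = −0.37651 and ∂z/∂y = −n_y/n_z = −0.31151.
Gradient magnitude |∇z| = √(a² + b²) = √(0.14176 + 0.09704) = 0.48867.
True dip = arctan(0.48867) = 26.0°, dipping toward NE (azimuth ≈ 050°).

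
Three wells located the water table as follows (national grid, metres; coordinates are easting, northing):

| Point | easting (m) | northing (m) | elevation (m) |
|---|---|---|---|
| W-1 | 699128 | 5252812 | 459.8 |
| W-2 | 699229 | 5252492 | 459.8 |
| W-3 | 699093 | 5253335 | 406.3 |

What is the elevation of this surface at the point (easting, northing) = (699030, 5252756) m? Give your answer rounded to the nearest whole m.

Let the plane be z = a·easting + b·northing + c.
W-2−W-1: 101a − 320b = 0;  W-3−W-1: −35a + 523b = −53.5.
Solving gives a = −0.41131105, b = −0.12982005.
Then c = 459.8 − a·699128 − b·5252812 = 969939.20.
At (699030, 5252756): z = −287518.8 − 681913.1 + 969939.20 = 507.4 m.

507 m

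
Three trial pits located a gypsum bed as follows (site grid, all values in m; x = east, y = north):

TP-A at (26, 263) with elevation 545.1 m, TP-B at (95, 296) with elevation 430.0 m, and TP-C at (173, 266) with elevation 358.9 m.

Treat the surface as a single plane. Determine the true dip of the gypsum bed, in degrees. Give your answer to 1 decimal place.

56.8°

Two edge vectors: TP-A→TP-B = (69, 33, -115.1), TP-A→TP-C = (147, 3, -186.2).
Normal n = (TP-A→TP-B) × (TP-A→TP-C) = (-5799.3, -4071.9, -4644).
So ∂z/∂x = −n_x/n_z = −1.24877 and ∂z/∂y = −n_y/n_z = −0.87681.
Gradient magnitude |∇z| = √(a² + b²) = √(1.55943 + 0.76879) = 1.52585.
True dip = arctan(1.52585) = 56.8°, dipping toward NE (azimuth ≈ 055°).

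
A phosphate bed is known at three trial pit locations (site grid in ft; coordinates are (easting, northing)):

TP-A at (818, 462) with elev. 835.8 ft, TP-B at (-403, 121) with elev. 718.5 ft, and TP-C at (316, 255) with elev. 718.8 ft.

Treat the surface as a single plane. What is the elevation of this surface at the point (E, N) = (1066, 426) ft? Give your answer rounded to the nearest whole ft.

Let the plane be z = a·E + b·N + c.
TP-B−TP-A: −1221a − 341b = −117.3;  TP-C−TP-A: −502a − 207b = −117.
Solving gives a = −0.19145, b = 1.02952.
Then c = 835.8 − a·818 − b·462 = 516.77.
At (1066, 426): z = −204.1 + 438.6 + 516.77 = 751.3 ft.

751 ft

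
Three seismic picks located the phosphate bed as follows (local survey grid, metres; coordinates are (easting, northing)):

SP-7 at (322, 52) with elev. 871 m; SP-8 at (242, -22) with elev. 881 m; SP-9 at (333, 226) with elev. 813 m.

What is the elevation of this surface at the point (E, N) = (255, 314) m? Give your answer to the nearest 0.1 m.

767.4 m

Let the plane be z = a·E + b·N + c.
SP-8−SP-7: −80a − 74b = 10;  SP-9−SP-7: 11a + 174b = −58.
Solving gives a = 0.19472, b = −0.34564.
Then c = 871 − a·322 − b·52 = 826.27.
At (255, 314): z = 49.7 − 108.5 + 826.27 = 767.4 m.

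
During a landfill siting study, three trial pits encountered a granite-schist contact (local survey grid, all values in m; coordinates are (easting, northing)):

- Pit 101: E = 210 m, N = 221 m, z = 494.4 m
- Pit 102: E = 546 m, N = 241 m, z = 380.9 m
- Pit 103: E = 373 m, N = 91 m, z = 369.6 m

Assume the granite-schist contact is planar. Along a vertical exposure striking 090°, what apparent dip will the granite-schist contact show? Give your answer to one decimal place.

Two edge vectors: Pit 101→Pit 102 = (336, 20, -113.5), Pit 101→Pit 103 = (163, -130, -124.8).
Normal n = (Pit 101→Pit 102) × (Pit 101→Pit 103) = (-17251, 23432.3, -46940).
So ∂z/∂E = −n_x/n_z = −0.36751 and ∂z/∂N = −n_y/n_z = 0.49920.
Unit vector along 090° is (sin 90°, cos 90°) = (1.0000, 0.0000).
Slope in that direction = a·(1.0000) + b·(0.0000) = −0.36751.
Apparent dip = arctan|0.36751| = 20.2° (true dip is 31.8°, so apparent ≤ true as expected).

20.2°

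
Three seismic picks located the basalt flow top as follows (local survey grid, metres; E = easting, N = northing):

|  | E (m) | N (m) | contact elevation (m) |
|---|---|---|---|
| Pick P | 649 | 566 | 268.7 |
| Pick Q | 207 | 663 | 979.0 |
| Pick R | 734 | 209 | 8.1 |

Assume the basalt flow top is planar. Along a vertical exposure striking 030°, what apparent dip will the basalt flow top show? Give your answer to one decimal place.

24.0°

Let the plane be z = a·E + b·N + c.
Pick Q−Pick P: −442a + 97b = 710.3;  Pick R−Pick P: 85a − 357b = −260.6.
Solving gives a = −1.52658, b = 0.36650.
Unit vector along 030° is (sin 30°, cos 30°) = (0.5000, 0.8660).
Slope in that direction = a·(0.5000) + b·(0.8660) = −0.44589.
Apparent dip = arctan|0.44589| = 24.0° (true dip is 57.5°, so apparent ≤ true as expected).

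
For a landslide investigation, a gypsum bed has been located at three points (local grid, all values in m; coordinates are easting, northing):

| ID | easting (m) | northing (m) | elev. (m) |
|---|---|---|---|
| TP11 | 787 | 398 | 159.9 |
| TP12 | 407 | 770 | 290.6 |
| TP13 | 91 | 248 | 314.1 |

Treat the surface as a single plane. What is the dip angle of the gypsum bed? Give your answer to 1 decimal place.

14.8°

Let the plane be z = a·easting + b·northing + c.
TP12−TP11: −380a + 372b = 130.7;  TP13−TP11: −696a − 150b = 154.2.
Solving gives a = −0.24364, b = 0.10247.
Gradient magnitude |∇z| = √(a² + b²) = √(0.05936 + 0.01050) = 0.26431.
True dip = arctan(0.26431) = 14.8°, dipping toward ESE (azimuth ≈ 113°).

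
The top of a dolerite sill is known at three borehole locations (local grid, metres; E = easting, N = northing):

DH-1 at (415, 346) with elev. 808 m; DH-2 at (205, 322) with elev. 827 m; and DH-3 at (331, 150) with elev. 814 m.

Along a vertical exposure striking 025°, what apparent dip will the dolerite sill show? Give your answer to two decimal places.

Let the plane be z = a·E + b·N + c.
DH-2−DH-1: −210a − 24b = 19;  DH-3−DH-1: −84a − 196b = 6.
Solving gives a = −0.09146, b = 0.00858.
Unit vector along 025° is (sin 25°, cos 25°) = (0.4226, 0.9063).
Slope in that direction = a·(0.4226) + b·(0.9063) = −0.03087.
Apparent dip = arctan|0.03087| = 1.77° (true dip is 5.2°, so apparent ≤ true as expected).

1.77°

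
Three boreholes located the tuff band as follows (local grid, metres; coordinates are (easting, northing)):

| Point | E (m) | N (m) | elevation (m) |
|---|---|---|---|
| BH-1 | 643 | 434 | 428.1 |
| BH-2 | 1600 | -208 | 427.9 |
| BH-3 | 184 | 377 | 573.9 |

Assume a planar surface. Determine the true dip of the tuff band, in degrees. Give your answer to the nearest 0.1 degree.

Two edge vectors: BH-1→BH-2 = (957, -642, -0.2), BH-1→BH-3 = (-459, -57, 145.8).
Normal n = (BH-1→BH-2) × (BH-1→BH-3) = (-93615, -139438.8, -349227).
So ∂z/∂E = −n_x/n_z = −0.26806 and ∂z/∂N = −n_y/n_z = −0.39928.
Gradient magnitude |∇z| = √(a² + b²) = √(0.07186 + 0.15942) = 0.48092.
True dip = arctan(0.48092) = 25.7°, dipping toward NE (azimuth ≈ 034°).

25.7°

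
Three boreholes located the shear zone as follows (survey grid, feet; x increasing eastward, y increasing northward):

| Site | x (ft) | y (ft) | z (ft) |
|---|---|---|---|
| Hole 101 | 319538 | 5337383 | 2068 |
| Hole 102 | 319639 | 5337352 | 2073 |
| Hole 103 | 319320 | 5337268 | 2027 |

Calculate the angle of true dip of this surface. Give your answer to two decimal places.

10.98°

Two edge vectors: Hole 101→Hole 102 = (101, -31, 5), Hole 101→Hole 103 = (-218, -115, -41).
Normal n = (Hole 101→Hole 102) × (Hole 101→Hole 103) = (1846, 3051, -18373).
So ∂z/∂x = −n_x/n_z = 0.10047 and ∂z/∂y = −n_y/n_z = 0.16606.
Gradient magnitude |∇z| = √(a² + b²) = √(0.01009 + 0.02758) = 0.19409.
True dip = arctan(0.19409) = 10.98°, dipping toward SSW (azimuth ≈ 211°).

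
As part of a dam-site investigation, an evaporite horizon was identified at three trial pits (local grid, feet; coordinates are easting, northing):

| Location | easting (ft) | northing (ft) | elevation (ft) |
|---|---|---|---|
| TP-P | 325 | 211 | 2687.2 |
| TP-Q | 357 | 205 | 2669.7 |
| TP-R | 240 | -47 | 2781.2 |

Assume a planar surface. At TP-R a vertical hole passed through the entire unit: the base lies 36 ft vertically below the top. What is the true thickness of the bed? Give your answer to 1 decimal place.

30.8 ft

Two edge vectors: TP-P→TP-Q = (32, -6, -17.5), TP-P→TP-R = (-85, -258, 94).
Normal n = (TP-P→TP-Q) × (TP-P→TP-R) = (-5079, -1520.5, -8766).
So ∂z/∂easting = −n_x/n_z = −0.57940 and ∂z/∂northing = −n_y/n_z = −0.17345.
|∇z| = √(a²+b²) = 0.60480, so dip δ = arctan(0.60480) = 31.17°.
True thickness = vertical thickness × cos δ = 36 × cos 31.17° = 30.8 ft.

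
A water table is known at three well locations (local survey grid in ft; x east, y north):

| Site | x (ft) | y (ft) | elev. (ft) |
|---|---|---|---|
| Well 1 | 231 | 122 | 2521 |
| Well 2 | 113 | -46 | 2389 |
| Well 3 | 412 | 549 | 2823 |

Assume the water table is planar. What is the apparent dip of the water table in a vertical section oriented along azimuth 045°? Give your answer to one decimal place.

31.6°

Let the plane be z = a·x + b·y + c.
Well 2−Well 1: −118a − 168b = −132;  Well 3−Well 1: 181a + 427b = 302.
Solving gives a = 0.28171, b = 0.58785.
Unit vector along 045° is (sin 45°, cos 45°) = (0.7071, 0.7071).
Slope in that direction = a·(0.7071) + b·(0.7071) = 0.61487.
Apparent dip = arctan|0.61487| = 31.6° (true dip is 33.1°, so apparent ≤ true as expected).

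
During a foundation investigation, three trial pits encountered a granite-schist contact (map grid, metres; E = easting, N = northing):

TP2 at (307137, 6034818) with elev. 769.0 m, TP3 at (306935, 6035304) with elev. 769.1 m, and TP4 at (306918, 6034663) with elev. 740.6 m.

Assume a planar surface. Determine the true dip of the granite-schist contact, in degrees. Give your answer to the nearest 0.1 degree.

Two edge vectors: TP2→TP3 = (-202, 486, 0.1), TP2→TP4 = (-219, -155, -28.4).
Normal n = (TP2→TP3) × (TP2→TP4) = (-13786.9, -5758.7, 137744).
So ∂z/∂E = −n_x/n_z = 0.10009 and ∂z/∂N = −n_y/n_z = 0.04181.
Gradient magnitude |∇z| = √(a² + b²) = √(0.01002 + 0.00175) = 0.10847.
True dip = arctan(0.10847) = 6.2°, dipping toward WSW (azimuth ≈ 247°).

6.2°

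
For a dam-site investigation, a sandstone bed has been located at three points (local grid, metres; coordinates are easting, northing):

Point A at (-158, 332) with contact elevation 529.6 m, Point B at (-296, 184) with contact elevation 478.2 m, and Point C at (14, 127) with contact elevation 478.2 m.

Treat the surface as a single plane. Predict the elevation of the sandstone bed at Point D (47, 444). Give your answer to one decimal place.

Two edge vectors: Point A→Point B = (-138, -148, -51.4), Point A→Point C = (172, -205, -51.4).
Normal n = (Point A→Point B) × (Point A→Point C) = (-2929.8, -15934, 53746).
So ∂z/∂easting = −n_x/n_z = 0.05451 and ∂z/∂northing = −n_y/n_z = 0.29647.
Intercept c from Point A: 529.6 + 8.61 − 98.43 = 439.79.
At (47, 444): z = 2.6 + 131.6 + 439.79 = 574.0 m.

574.0 m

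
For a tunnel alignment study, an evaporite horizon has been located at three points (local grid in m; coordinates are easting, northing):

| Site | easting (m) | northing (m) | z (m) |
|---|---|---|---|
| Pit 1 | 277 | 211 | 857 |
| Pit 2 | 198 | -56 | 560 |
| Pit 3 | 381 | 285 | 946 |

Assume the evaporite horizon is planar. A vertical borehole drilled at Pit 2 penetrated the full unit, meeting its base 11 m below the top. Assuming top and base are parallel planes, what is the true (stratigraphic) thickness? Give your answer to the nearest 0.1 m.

Let the plane be z = a·easting + b·northing + c.
Pit 2−Pit 1: −79a − 267b = −297;  Pit 3−Pit 1: 104a + 74b = 89.
Solving gives a = 0.08143, b = 1.08827.
|∇z| = √(a²+b²) = 1.09131, so dip δ = arctan(1.09131) = 47.50°.
True thickness = vertical thickness × cos δ = 11 × cos 47.50° = 7.4 m.

7.4 m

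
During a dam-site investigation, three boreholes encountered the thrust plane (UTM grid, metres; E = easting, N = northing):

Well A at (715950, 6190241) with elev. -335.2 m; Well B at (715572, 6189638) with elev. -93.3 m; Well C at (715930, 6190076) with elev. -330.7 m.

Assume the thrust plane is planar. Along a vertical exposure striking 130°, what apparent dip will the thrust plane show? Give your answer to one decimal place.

31.2°

Two edge vectors: Well A→Well B = (-378, -603, 241.9), Well A→Well C = (-20, -165, 4.5).
Normal n = (Well A→Well B) × (Well A→Well C) = (37200, -3137, 50310).
So ∂z/∂E = −n_x/n_z = −0.73942 and ∂z/∂N = −n_y/n_z = 0.06235.
Unit vector along 130° is (sin 130°, cos 130°) = (0.7660, -0.6428).
Slope in that direction = a·(0.7660) + b·(-0.6428) = −0.60651.
Apparent dip = arctan|0.60651| = 31.2° (true dip is 36.6°, so apparent ≤ true as expected).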